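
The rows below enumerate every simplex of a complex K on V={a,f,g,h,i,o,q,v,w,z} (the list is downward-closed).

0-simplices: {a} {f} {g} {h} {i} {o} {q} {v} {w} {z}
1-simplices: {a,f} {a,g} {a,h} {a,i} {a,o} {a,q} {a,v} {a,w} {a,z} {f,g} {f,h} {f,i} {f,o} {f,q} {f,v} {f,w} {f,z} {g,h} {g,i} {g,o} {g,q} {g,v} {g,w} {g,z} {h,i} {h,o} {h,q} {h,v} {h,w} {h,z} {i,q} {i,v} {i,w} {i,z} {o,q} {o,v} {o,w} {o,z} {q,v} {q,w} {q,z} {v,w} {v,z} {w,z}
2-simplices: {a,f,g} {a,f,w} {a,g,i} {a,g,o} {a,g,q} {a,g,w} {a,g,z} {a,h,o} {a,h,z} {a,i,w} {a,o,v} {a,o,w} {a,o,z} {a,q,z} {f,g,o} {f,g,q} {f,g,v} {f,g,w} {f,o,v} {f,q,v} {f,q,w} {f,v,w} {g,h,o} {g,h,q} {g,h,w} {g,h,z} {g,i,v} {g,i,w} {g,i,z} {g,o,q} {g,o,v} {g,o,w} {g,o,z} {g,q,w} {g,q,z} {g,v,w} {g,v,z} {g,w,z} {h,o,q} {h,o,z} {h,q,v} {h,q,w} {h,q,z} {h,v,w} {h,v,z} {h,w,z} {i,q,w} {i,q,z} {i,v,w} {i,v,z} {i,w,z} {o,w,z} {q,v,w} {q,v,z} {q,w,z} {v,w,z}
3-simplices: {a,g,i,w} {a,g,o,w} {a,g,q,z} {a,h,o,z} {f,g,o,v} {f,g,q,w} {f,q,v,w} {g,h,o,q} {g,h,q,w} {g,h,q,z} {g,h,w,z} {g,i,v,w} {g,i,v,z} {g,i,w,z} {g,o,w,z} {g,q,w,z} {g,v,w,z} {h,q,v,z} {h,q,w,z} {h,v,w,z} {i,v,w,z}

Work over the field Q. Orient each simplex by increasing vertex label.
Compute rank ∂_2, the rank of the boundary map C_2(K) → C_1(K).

n_0=10 n_1=44 n_2=56 n_3=21  [Q]
∂1: piv[af,ag,ah,ai,ao,aq,av,aw,az] rk=9  ker:fg,fh,fi,fo,fq,fv,fw,fz,gh,gi,go,gq,gv,gw,gz,hi,ho,hq,hv,hw,hz,iq,iv,iw,iz,oq,ov,ow,oz,qv,qw,qz,vw,vz,wz
∂2: piv[afg,afw,agi,ago,agq,agw,agz,aho,ahz,aiw,aov,aow,aoz,aqz,fgo,fgq,fgv,fov,fqv,fqw,fvw,gho,ghq,ghw,giv,giz,goq,gvz,gwz,hqv,iqw] rk=31  ker:fgw,ghz,giw,gov,gow,goz,gqw,gqz,gvw,hoq,hoz,hqw,hqz,hvw,hvz,hwz,iqz,ivw,ivz,iwz,owz,qvw,qvz,qwz,vwz
∂3: piv[agiw,agow,agqz,ahoz,fgov,fgqw,fqvw,ghoq,ghqw,ghqz,ghwz,givw,givz,giwz,gowz,gqwz,gvwz,hqvz,hvwz] rk=19  ker:hqwz,ivwz
rk∂_2=31

rank∂_2=31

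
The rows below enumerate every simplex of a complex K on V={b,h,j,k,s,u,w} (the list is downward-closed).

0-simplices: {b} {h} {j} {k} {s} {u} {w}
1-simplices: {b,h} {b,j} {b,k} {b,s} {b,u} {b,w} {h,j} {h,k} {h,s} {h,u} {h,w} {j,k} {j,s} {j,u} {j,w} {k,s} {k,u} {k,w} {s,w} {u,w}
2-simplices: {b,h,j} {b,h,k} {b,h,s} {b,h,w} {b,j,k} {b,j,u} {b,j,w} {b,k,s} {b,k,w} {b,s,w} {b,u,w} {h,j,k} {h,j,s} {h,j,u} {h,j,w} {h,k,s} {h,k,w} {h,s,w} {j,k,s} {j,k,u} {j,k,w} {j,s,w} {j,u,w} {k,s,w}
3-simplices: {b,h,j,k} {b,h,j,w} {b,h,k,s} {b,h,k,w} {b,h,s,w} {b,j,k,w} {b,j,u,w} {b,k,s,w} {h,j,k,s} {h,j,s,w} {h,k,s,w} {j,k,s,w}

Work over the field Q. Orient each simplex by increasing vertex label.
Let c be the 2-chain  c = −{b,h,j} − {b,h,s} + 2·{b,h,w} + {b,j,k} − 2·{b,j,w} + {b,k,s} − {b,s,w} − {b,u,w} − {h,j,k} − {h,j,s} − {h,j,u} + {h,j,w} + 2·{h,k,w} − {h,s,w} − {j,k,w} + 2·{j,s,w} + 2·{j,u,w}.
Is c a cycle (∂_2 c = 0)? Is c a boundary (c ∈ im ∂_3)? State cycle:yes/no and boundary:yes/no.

n_0=7 n_1=20 n_2=24 n_3=12  [Q]
∂1: piv[bh,bj,bk,bs,bu,bw] rk=6  ker:hj,hk,hs,hu,hw,jk,js,ju,jw,ks,ku,kw,sw,uw
∂2: piv[bhj,bhk,bhs,bhw,bjk,bju,bjw,bks,bkw,bsw,buw,hjs,hju,jku] rk=14  ker:hjk,hjw,hks,hkw,hsw,jks,jkw,jsw,juw,ksw
∂3: piv[bhjk,bhjw,bhks,bhkw,bhsw,bjkw,bjuw,bksw,hjks,hjsw] rk=10  ker:hksw,jksw
∂2c = −{b,s} − {b,u} + 2·{b,w} − 3·{h,j} + 3·{h,k} − {h,s} + {h,u} − {j,k} + {j,s} + {j,u} − 4·{j,w} + {k,s} + {k,w} + {u,w}

cycle:no boundary:no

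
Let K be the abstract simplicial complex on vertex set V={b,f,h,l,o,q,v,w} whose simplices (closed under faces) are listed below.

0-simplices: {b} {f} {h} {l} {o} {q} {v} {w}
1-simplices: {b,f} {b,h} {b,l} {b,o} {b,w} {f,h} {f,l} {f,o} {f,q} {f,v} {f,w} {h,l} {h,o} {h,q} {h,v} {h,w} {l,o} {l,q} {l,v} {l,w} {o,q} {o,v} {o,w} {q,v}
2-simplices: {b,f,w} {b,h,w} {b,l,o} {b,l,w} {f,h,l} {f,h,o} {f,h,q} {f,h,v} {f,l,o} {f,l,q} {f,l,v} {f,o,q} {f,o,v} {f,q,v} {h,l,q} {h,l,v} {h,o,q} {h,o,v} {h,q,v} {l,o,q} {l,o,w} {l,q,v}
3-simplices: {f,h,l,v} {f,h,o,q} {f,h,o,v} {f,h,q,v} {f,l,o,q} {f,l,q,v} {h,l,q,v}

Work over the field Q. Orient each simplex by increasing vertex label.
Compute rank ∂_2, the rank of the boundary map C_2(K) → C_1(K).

rank∂_2=15

n_0=8 n_1=24 n_2=22 n_3=7  [Q]
∂1: piv[bf,bh,bl,bo,bw,fq,fv] rk=7  ker:fh,fl,fo,fw,hl,ho,hq,hv,hw,lo,lq,lv,lw,oq,ov,ow,qv
∂2: piv[bfw,bhw,blo,blw,fhl,fho,fhq,fhv,flo,flq,flv,foq,fov,fqv,low] rk=15  ker:hlq,hlv,hoq,hov,hqv,loq,lqv
∂3: piv[fhlv,fhoq,fhov,fhqv,floq,flqv,hlqv] rk=7
rk∂_2=15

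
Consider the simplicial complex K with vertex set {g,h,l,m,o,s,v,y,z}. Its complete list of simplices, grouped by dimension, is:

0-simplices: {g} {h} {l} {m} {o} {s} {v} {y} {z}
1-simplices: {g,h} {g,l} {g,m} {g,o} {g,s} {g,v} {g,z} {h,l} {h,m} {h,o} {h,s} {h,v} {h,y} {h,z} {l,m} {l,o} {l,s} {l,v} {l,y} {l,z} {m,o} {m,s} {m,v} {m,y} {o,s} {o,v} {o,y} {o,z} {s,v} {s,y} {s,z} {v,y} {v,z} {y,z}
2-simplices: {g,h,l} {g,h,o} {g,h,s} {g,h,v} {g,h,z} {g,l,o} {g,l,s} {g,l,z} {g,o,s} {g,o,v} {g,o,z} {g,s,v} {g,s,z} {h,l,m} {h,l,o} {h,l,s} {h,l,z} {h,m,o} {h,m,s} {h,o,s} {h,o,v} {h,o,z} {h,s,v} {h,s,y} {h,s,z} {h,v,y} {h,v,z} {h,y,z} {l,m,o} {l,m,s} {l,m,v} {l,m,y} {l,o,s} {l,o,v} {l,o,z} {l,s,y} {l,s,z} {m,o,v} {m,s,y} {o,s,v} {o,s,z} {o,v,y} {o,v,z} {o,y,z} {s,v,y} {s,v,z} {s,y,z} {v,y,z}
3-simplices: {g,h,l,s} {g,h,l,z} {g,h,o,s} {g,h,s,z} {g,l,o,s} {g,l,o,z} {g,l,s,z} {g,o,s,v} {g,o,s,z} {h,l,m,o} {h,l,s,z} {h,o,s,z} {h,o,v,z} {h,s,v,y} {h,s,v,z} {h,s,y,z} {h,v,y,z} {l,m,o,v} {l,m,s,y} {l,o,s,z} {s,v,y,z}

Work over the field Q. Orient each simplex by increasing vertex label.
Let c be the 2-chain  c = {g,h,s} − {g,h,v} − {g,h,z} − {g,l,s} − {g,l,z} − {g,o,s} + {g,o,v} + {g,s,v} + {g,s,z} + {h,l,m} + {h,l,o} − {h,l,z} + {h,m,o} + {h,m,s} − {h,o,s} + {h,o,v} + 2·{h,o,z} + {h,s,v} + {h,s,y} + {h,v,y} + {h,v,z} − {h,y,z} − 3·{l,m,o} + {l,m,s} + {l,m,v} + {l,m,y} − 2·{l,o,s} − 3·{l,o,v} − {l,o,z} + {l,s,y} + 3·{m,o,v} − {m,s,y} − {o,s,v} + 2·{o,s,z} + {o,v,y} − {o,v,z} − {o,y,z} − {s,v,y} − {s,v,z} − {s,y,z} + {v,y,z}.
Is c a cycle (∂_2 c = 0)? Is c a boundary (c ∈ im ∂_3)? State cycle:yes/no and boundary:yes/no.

cycle:no boundary:no

n_0=9 n_1=34 n_2=48 n_3=21  [Q]
∂1: piv[gh,gl,gm,go,gs,gv,gz,hy] rk=8  ker:hl,hm,ho,hs,hv,hz,lm,lo,ls,lv,ly,lz,mo,ms,mv,my,os,ov,oy,oz,sv,sy,sz,vy,vz,yz
∂2: piv[ghl,gho,ghs,ghv,ghz,glo,gls,glz,gos,gov,goz,gsv,gsz,hlm,hmo,hms,hsy,hvy,hvz,hyz,lmv,lmy,lov,lsy,ovy] rk=25  ker:hlo,hls,hlz,hos,hov,hoz,hsv,hsz,lmo,lms,los,loz,lsz,mov,msy,osv,osz,ovz,oyz,svy,svz,syz,vyz
∂3: piv[ghls,ghlz,ghos,ghsz,glos,gloz,glsz,gosv,gosz,hlmo,hosz,hovz,hsvy,hsvz,hsyz,hvyz,lmov,lmsy] rk=18  ker:hlsz,losz,svyz
∂2c = −{g,h} − 2·{g,l} + 3·{g,s} − {g,v} + {g,z} + {h,l} + {h,m} + 3·{h,s} − {h,v} − 3·{h,y} − 2·{h,z} + {l,m} − 2·{l,o} + {l,s} + 2·{l,v} − 2·{l,y} − {l,z} + {m,o} + {m,s} − 2·{m,v} + 2·{m,y} − 3·{o,s} + 3·{o,v} − 2·{o,y} + {o,z} − {s,v} + {s,y} + 5·{s,z} + 2·{v,y} − 2·{v,z} − 2·{y,z}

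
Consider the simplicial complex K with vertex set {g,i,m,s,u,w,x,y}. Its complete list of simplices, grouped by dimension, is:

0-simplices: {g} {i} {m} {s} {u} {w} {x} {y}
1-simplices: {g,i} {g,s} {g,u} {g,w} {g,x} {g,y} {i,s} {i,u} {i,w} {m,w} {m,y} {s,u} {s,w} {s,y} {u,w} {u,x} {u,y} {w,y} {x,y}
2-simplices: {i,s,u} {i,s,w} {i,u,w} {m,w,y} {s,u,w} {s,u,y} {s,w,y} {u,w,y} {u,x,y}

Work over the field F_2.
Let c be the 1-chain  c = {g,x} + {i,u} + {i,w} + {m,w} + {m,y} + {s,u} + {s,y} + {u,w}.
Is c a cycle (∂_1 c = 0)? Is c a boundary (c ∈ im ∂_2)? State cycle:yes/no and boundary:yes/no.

cycle:no boundary:no

n_0=8 n_1=19 n_2=9  [Z2]
∂1: piv[gi,gs,gu,gw,gx,gy,mw] rk=7  ker:is,iu,iw,my,su,sw,sy,uw,ux,uy,wy,xy
∂2: piv[isu,isw,iuw,mwy,suy,swy,uxy] rk=7  ker:suw,uwy
∂1c = {g} + {u} + {w} + {x}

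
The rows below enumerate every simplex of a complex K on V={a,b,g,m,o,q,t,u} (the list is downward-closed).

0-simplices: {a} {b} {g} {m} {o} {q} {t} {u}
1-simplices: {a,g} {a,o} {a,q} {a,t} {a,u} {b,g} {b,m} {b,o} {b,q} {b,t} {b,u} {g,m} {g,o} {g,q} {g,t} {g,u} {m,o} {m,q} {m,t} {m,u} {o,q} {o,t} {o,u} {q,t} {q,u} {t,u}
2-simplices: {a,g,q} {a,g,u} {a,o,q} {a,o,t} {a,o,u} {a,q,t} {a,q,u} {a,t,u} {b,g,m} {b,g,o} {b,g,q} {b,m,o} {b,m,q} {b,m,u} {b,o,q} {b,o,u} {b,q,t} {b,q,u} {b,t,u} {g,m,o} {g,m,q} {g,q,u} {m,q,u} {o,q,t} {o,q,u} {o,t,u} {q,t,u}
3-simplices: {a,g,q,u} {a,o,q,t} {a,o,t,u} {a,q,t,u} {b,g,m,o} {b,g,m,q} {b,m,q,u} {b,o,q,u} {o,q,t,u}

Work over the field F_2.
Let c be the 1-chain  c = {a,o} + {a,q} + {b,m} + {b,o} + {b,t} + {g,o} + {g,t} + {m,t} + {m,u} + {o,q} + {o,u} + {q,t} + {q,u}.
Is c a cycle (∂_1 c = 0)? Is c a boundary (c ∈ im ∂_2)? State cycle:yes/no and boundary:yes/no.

cycle:no boundary:no

n_0=8 n_1=26 n_2=27 n_3=9  [Z2]
∂1: piv[ag,ao,aq,at,au,bg,bm] rk=7  ker:bo,bq,bt,bu,gm,go,gq,gt,gu,mo,mq,mt,mu,oq,ot,ou,qt,qu,tu
∂2: piv[agq,agu,aoq,aot,aou,aqt,aqu,atu,bgm,bgo,bgq,bmo,bmq,bmu,boq,bou,bqt] rk=17  ker:bqu,btu,gmo,gmq,gqu,mqu,oqt,oqu,otu,qtu
∂3: piv[agqu,aoqt,aotu,aqtu,bgmo,bgmq,bmqu,boqu,oqtu] rk=9
∂1c = {b} + {m} + {o} + {u}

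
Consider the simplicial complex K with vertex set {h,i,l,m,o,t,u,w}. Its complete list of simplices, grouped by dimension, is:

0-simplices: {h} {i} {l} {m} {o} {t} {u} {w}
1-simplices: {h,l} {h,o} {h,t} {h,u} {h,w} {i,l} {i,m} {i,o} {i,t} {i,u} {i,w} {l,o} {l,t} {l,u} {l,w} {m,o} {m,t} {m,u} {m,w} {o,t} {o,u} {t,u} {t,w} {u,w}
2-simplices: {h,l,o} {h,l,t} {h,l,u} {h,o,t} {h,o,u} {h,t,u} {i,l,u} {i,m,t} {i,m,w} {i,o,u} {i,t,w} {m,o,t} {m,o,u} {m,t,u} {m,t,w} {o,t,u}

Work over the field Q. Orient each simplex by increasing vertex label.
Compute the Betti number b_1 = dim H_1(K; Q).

b_1=4

n_0=8 n_1=24 n_2=16  [Q]
∂1: piv[hl,ho,ht,hu,hw,il,im] rk=7  ker:io,it,iu,iw,lo,lt,lu,lw,mo,mt,mu,mw,ot,ou,tu,tw,uw
∂2: piv[hlo,hlt,hlu,hot,hou,htu,ilu,imt,imw,iou,itw,mot,mou] rk=13  ker:mtu,mtw,otu
b_1=(24−7)−13=4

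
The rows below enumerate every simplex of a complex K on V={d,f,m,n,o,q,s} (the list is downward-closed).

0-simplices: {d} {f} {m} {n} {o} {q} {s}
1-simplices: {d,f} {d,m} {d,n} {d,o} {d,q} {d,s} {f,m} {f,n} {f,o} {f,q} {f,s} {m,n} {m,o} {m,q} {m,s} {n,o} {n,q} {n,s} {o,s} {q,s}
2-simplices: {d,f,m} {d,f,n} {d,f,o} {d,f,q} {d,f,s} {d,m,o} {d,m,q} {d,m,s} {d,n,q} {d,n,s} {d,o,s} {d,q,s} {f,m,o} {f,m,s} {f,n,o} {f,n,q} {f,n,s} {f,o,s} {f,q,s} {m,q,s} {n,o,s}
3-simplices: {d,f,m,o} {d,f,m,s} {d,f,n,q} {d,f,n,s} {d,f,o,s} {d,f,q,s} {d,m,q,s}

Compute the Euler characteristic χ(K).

n_0=7 n_1=20 n_2=21 n_3=7
χ=+7−20+21−7=1

χ(K)=1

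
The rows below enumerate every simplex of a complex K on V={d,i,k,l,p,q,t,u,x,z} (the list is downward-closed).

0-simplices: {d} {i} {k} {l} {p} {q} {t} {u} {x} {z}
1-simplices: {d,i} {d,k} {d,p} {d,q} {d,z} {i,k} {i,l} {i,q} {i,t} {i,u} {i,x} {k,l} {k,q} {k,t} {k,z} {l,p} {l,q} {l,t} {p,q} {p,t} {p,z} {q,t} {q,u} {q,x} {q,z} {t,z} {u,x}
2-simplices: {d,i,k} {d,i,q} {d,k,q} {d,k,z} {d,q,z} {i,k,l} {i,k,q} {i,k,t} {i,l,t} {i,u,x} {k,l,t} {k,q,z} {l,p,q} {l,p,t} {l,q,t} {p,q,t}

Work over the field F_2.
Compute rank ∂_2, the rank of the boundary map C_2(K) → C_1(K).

rank∂_2=12

n_0=10 n_1=27 n_2=16  [Z2]
∂1: piv[di,dk,dp,dq,dz,il,it,iu,ix] rk=9  ker:ik,iq,kl,kq,kt,kz,lp,lq,lt,pq,pt,pz,qt,qu,qx,qz,tz,ux
∂2: piv[dik,diq,dkq,dkz,dqz,ikl,ikt,ilt,iux,lpq,lpt,lqt] rk=12  ker:ikq,klt,kqz,pqt
rk∂_2=12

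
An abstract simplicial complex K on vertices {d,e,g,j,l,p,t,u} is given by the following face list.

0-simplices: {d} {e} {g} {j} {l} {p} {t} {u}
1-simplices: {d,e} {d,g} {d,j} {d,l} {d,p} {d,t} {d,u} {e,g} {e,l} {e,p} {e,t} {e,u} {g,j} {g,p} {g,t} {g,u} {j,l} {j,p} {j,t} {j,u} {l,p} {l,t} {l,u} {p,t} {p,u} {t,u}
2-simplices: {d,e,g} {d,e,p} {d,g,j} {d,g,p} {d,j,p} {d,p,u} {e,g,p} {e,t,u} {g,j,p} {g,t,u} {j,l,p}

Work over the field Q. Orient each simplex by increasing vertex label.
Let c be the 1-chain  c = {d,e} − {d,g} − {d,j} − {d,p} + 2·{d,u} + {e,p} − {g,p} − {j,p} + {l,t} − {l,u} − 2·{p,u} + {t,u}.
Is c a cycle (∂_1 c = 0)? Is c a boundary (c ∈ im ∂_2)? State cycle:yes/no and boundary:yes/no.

cycle:yes boundary:no

n_0=8 n_1=26 n_2=11  [Q]
∂1: piv[de,dg,dj,dl,dp,dt,du] rk=7  ker:eg,el,ep,et,eu,gj,gp,gt,gu,jl,jp,jt,ju,lp,lt,lu,pt,pu,tu
∂2: piv[deg,dep,dgj,dgp,djp,dpu,etu,gtu,jlp] rk=9  ker:egp,gjp
∂1c = 0
c vs im∂2: residual ≠ 0 ⇒ not boundary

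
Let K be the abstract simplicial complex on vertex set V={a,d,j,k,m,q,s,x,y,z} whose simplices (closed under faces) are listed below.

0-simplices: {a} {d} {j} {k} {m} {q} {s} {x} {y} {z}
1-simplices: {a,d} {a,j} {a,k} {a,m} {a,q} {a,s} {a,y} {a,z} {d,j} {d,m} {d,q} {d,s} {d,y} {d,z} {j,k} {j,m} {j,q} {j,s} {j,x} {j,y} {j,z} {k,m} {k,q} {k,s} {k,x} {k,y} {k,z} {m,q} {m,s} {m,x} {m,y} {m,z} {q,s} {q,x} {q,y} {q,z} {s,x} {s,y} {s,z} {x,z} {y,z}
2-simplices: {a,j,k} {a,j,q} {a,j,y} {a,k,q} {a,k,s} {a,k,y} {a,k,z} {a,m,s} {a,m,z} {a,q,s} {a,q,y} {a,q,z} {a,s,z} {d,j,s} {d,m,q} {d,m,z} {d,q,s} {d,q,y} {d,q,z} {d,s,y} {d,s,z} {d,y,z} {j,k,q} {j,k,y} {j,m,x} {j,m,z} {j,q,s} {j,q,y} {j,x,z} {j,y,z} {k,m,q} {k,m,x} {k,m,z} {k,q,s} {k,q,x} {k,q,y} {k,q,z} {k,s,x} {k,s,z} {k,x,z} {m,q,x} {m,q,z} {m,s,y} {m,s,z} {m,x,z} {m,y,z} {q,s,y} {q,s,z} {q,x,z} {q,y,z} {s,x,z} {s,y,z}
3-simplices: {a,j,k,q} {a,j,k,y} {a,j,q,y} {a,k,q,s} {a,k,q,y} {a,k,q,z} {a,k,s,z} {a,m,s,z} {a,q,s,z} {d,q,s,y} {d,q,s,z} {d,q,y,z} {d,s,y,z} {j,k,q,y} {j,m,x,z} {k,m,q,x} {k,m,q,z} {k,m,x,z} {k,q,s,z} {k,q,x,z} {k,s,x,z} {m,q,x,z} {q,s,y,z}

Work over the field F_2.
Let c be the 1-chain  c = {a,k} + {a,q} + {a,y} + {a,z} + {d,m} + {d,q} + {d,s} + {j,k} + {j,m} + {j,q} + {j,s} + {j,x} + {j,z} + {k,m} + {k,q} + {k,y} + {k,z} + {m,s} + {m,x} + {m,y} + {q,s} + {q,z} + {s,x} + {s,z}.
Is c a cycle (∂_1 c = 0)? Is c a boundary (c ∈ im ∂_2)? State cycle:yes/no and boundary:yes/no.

n_0=10 n_1=41 n_2=52 n_3=23  [Z2]
∂1: piv[ad,aj,ak,am,aq,as,ay,az,jx] rk=9  ker:dj,dm,dq,ds,dy,dz,jk,jm,jq,js,jy,jz,km,kq,ks,kx,ky,kz,mq,ms,mx,my,mz,qs,qx,qy,qz,sx,sy,sz,xz,yz
∂2: piv[ajk,ajq,ajy,akq,aks,aky,akz,ams,amz,aqs,aqy,aqz,asz,djs,dmq,dmz,dqs,dqy,dqz,dsy,dyz,jmx,jmz,jqs,jxz,jyz,kmq,kmx,kqx,ksx,msy] rk=31  ker:dsz,jkq,jky,jqy,kmz,kqs,kqy,kqz,ksz,kxz,mqx,mqz,msz,mxz,myz,qsy,qsz,qxz,qyz,sxz,syz
∂3: piv[ajkq,ajky,ajqy,akqs,akqy,akqz,aksz,amsz,aqsz,dqsy,dqsz,dqyz,dsyz,jmxz,kmqx,kmqz,kmxz,kqxz,ksxz] rk=19  ker:jkqy,kqsz,mqxz,qsyz
∂1c = {d} + {x} + {y} + {z}

cycle:no boundary:no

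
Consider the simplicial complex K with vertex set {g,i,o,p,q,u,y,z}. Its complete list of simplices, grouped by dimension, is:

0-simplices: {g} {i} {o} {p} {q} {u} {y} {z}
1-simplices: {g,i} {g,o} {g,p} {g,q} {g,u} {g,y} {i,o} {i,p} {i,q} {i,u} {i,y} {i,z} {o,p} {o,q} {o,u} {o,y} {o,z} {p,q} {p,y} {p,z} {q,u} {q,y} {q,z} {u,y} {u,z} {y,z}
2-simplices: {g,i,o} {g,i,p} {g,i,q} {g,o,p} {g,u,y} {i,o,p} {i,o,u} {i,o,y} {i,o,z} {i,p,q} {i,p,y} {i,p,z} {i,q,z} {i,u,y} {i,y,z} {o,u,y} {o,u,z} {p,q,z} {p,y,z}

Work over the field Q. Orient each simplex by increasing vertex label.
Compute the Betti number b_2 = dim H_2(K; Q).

n_0=8 n_1=26 n_2=19  [Q]
∂1: piv[gi,go,gp,gq,gu,gy,iz] rk=7  ker:io,ip,iq,iu,iy,op,oq,ou,oy,oz,pq,py,pz,qu,qy,qz,uy,uz,yz
∂2: piv[gio,gip,giq,gop,guy,iou,ioy,ioz,ipq,ipy,ipz,iqz,iuy,iyz,ouz] rk=15  ker:iop,ouy,pqz,pyz
b_2=(19−15)−0=4

b_2=4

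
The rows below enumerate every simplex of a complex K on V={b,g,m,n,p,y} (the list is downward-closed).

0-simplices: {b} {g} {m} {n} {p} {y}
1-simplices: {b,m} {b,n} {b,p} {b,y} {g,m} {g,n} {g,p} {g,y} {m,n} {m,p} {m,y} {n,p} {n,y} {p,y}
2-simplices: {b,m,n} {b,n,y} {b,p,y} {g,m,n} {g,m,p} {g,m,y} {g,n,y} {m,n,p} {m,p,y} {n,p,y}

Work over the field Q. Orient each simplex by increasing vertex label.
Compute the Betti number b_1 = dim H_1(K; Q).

b_1=0

n_0=6 n_1=14 n_2=10  [Q]
∂1: piv[bm,bn,bp,by,gm] rk=5  ker:gn,gp,gy,mn,mp,my,np,ny,py
∂2: piv[bmn,bny,bpy,gmn,gmp,gmy,gny,mnp,mpy] rk=9  ker:npy
b_1=(14−5)−9=0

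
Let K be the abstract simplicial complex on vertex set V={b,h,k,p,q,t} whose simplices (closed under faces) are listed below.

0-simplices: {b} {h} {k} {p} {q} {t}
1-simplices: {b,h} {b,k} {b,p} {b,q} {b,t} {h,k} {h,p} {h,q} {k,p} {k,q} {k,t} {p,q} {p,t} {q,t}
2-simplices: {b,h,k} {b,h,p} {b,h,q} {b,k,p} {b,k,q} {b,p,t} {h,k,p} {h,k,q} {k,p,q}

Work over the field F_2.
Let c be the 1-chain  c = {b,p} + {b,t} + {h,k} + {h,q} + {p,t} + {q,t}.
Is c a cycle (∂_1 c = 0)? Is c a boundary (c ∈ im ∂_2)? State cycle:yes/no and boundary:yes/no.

n_0=6 n_1=14 n_2=9  [Z2]
∂1: piv[bh,bk,bp,bq,bt] rk=5  ker:hk,hp,hq,kp,kq,kt,pq,pt,qt
∂2: piv[bhk,bhp,bhq,bkp,bkq,bpt,kpq] rk=7  ker:hkp,hkq
∂1c = {k} + {t}

cycle:no boundary:no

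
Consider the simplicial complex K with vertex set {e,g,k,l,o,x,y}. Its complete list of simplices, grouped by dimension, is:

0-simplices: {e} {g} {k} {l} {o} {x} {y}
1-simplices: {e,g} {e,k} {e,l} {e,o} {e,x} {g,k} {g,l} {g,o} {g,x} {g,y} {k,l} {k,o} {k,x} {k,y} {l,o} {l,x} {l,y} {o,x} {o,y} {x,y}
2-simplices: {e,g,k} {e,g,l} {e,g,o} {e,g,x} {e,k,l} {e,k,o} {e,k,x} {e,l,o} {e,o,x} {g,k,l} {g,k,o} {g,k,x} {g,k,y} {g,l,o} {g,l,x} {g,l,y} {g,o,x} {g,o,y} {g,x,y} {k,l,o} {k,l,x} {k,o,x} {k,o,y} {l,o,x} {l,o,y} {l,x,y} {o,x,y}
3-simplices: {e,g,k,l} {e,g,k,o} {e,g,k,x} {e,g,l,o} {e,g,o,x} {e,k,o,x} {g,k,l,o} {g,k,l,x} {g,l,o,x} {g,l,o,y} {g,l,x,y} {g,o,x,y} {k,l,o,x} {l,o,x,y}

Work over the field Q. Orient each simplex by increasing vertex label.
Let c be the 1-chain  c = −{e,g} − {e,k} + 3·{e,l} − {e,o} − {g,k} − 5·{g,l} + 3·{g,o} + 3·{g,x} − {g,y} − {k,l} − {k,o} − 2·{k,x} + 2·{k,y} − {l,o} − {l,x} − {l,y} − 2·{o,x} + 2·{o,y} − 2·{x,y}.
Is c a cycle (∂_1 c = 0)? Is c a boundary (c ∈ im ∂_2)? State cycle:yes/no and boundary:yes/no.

cycle:yes boundary:yes

n_0=7 n_1=20 n_2=27 n_3=14  [Q]
∂1: piv[eg,ek,el,eo,ex,gy] rk=6  ker:gk,gl,go,gx,kl,ko,kx,ky,lo,lx,ly,ox,oy,xy
∂2: piv[egk,egl,ego,egx,ekl,eko,ekx,elo,eox,gky,glx,gly,goy,gxy] rk=14  ker:gkl,gko,gkx,glo,gox,klo,klx,kox,koy,lox,loy,lxy,oxy
∂3: piv[egkl,egko,egkx,eglo,egox,ekox,gklo,gklx,glox,gloy,glxy,goxy] rk=12  ker:klox,loxy
∂1c = 0
c vs im∂2: reduces to 0 ⇒ boundary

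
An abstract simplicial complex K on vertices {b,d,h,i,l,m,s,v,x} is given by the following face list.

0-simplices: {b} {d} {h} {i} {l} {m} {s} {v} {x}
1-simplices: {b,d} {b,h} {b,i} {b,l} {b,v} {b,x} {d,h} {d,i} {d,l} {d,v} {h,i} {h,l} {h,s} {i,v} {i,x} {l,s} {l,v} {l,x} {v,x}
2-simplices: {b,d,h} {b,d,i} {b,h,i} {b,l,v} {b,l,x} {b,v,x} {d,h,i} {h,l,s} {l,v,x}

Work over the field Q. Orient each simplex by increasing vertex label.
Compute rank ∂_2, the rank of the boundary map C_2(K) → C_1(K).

rank∂_2=7

n_0=9 n_1=19 n_2=9  [Q]
∂1: piv[bd,bh,bi,bl,bv,bx,hs] rk=7  ker:dh,di,dl,dv,hi,hl,iv,ix,ls,lv,lx,vx
∂2: piv[bdh,bdi,bhi,blv,blx,bvx,hls] rk=7  ker:dhi,lvx
rk∂_2=7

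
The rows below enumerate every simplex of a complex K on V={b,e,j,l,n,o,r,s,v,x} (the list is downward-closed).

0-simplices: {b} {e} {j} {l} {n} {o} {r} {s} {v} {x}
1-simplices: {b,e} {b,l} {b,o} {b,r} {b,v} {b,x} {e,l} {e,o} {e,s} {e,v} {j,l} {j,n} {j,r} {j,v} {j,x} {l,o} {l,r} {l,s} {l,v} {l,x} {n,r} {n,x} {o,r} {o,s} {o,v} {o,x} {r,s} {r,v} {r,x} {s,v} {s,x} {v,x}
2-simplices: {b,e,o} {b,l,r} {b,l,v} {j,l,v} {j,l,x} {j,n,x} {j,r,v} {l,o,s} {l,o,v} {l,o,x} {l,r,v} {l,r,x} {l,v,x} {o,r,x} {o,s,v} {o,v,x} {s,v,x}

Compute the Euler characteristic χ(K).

χ(K)=-5

n_0=10 n_1=32 n_2=17
χ=+10−32+17=-5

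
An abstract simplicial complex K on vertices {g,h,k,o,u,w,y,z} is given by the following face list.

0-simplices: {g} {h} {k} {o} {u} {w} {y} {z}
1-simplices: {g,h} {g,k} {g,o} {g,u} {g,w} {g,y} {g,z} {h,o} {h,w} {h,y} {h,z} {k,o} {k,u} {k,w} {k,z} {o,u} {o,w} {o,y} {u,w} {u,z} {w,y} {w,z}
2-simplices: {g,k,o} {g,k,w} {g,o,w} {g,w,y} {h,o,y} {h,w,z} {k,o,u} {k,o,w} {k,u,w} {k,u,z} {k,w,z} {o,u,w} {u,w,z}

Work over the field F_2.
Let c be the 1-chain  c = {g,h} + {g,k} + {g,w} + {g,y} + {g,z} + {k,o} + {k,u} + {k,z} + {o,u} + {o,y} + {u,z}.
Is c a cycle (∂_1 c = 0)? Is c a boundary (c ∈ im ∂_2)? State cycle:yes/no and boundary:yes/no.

cycle:no boundary:no

n_0=8 n_1=22 n_2=13  [Z2]
∂1: piv[gh,gk,go,gu,gw,gy,gz] rk=7  ker:ho,hw,hy,hz,ko,ku,kw,kz,ou,ow,oy,uw,uz,wy,wz
∂2: piv[gko,gkw,gow,gwy,hoy,hwz,kou,kuw,kuz,kwz] rk=10  ker:kow,ouw,uwz
∂1c = {g} + {h} + {o} + {u} + {w} + {z}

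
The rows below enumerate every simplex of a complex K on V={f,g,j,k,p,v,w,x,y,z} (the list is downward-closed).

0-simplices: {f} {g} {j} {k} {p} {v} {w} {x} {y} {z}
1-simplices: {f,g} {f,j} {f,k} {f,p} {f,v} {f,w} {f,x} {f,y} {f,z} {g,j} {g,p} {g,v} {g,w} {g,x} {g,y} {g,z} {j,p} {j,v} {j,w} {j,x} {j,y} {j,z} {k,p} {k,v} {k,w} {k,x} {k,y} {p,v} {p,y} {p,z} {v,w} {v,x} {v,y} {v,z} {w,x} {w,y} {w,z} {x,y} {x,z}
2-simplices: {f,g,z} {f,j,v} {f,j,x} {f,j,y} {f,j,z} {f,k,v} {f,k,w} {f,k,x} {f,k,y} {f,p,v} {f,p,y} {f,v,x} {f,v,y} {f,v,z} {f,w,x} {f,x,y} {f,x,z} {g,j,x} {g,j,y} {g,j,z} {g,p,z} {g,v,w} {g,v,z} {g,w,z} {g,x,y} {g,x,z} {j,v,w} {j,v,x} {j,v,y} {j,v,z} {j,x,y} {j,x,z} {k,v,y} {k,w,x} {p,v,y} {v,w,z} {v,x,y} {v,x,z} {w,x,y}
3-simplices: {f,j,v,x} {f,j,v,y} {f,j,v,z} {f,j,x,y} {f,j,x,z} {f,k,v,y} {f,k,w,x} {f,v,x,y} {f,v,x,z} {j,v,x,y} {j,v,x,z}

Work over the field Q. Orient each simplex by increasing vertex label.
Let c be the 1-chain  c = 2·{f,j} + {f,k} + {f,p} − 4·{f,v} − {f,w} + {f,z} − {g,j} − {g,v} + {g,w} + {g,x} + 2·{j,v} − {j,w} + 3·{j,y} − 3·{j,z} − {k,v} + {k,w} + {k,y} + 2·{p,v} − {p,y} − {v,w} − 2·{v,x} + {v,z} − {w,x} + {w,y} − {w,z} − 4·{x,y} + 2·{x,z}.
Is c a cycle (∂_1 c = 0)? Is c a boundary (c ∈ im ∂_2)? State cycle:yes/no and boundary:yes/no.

n_0=10 n_1=39 n_2=39 n_3=11  [Q]
∂1: piv[fg,fj,fk,fp,fv,fw,fx,fy,fz] rk=9  ker:gj,gp,gv,gw,gx,gy,gz,jp,jv,jw,jx,jy,jz,kp,kv,kw,kx,ky,pv,py,pz,vw,vx,vy,vz,wx,wy,wz,xy,xz
∂2: piv[fgz,fjv,fjx,fjy,fjz,fkv,fkw,fkx,fky,fpv,fpy,fvx,fvy,fvz,fwx,fxy,fxz,gjx,gjy,gjz,gpz,gvw,gvz,gwz,jvw,wxy] rk=26  ker:gxy,gxz,jvx,jvy,jvz,jxy,jxz,kvy,kwx,pvy,vwz,vxy,vxz
∂3: piv[fjvx,fjvy,fjvz,fjxy,fjxz,fkvy,fkwx,fvxy,fvxz] rk=9  ker:jvxy,jvxz
∂1c = 0
c vs im∂2: reduces to 0 ⇒ boundary

cycle:yes boundary:yes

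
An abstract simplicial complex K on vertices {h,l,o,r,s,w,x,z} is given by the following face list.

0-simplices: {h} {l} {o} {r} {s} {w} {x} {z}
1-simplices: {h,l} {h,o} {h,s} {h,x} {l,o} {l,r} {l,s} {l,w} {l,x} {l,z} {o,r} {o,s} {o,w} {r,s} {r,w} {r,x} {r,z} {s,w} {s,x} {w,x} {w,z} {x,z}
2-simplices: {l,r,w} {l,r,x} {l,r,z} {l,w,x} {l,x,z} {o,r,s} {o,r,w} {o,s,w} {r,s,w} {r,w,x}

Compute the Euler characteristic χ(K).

χ(K)=-4

n_0=8 n_1=22 n_2=10
χ=+8−22+10=-4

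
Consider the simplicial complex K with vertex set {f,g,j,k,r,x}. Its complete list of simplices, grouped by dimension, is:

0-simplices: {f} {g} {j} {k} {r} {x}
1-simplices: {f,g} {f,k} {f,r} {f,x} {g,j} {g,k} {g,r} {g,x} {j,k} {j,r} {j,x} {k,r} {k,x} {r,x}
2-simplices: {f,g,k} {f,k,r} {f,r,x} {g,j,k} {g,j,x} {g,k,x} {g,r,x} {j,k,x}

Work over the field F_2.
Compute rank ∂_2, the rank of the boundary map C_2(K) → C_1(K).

n_0=6 n_1=14 n_2=8  [Z2]
∂1: piv[fg,fk,fr,fx,gj] rk=5  ker:gk,gr,gx,jk,jr,jx,kr,kx,rx
∂2: piv[fgk,fkr,frx,gjk,gjx,gkx,grx] rk=7  ker:jkx
rk∂_2=7

rank∂_2=7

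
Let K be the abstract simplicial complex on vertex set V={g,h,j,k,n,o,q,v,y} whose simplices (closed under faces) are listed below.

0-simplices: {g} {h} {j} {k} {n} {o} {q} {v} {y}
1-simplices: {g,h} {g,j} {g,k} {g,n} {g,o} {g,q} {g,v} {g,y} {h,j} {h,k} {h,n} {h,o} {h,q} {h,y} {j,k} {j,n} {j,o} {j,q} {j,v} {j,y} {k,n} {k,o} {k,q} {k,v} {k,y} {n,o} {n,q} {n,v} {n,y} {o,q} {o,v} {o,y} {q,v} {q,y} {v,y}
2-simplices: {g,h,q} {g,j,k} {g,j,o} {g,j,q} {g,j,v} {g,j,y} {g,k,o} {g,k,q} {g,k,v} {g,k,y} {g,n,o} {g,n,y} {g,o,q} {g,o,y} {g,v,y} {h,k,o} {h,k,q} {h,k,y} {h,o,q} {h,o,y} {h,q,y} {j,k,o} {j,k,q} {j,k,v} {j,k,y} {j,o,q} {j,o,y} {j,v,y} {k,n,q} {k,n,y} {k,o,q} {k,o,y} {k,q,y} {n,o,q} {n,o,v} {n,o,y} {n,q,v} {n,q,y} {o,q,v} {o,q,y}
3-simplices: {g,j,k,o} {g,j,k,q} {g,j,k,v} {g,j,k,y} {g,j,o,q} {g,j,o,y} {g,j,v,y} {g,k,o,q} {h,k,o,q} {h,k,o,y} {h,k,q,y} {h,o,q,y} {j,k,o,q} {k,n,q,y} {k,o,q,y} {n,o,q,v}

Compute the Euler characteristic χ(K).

χ(K)=-2

n_0=9 n_1=35 n_2=40 n_3=16
χ=+9−35+40−16=-2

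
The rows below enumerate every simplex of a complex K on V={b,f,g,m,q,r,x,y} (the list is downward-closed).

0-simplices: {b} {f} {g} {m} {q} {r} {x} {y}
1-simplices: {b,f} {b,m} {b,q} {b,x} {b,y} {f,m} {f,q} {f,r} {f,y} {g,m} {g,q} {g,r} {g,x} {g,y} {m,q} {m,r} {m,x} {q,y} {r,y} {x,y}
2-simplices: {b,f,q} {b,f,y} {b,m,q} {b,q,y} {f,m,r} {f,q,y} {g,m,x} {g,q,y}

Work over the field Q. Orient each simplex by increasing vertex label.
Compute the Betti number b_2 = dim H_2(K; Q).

n_0=8 n_1=20 n_2=8  [Q]
∂1: piv[bf,bm,bq,bx,by,fr,gm] rk=7  ker:fm,fq,fy,gq,gr,gx,gy,mq,mr,mx,qy,ry,xy
∂2: piv[bfq,bfy,bmq,bqy,fmr,gmx,gqy] rk=7  ker:fqy
b_2=(8−7)−0=1

b_2=1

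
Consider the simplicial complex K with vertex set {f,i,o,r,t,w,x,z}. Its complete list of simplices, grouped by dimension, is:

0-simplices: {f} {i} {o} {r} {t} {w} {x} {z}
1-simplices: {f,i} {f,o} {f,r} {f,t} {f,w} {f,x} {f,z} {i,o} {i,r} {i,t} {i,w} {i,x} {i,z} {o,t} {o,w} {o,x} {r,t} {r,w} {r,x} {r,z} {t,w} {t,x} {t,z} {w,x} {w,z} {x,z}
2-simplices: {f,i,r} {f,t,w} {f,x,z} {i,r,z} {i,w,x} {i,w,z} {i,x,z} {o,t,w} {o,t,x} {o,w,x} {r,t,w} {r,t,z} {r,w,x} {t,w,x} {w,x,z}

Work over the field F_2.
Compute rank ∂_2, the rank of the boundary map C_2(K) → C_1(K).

rank∂_2=13

n_0=8 n_1=26 n_2=15  [Z2]
∂1: piv[fi,fo,fr,ft,fw,fx,fz] rk=7  ker:io,ir,it,iw,ix,iz,ot,ow,ox,rt,rw,rx,rz,tw,tx,tz,wx,wz,xz
∂2: piv[fir,ftw,fxz,irz,iwx,iwz,ixz,otw,otx,owx,rtw,rtz,rwx] rk=13  ker:twx,wxz
rk∂_2=13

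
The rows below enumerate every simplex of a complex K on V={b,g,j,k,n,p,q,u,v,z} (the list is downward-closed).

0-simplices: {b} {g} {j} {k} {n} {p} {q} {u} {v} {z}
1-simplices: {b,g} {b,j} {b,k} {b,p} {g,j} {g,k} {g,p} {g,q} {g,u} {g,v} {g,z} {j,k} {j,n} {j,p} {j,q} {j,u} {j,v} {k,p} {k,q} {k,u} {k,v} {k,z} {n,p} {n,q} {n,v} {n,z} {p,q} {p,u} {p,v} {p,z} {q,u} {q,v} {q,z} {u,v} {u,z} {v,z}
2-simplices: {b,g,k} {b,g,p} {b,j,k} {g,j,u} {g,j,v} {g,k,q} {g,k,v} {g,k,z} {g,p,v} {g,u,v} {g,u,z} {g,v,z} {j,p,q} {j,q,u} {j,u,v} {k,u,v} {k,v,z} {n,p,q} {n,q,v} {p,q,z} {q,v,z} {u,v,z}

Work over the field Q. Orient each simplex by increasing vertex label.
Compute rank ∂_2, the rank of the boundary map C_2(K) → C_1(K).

n_0=10 n_1=36 n_2=22  [Q]
∂1: piv[bg,bj,bk,bp,gq,gu,gv,gz,jn] rk=9  ker:gj,gk,gp,jk,jp,jq,ju,jv,kp,kq,ku,kv,kz,np,nq,nv,nz,pq,pu,pv,pz,qu,qv,qz,uv,uz,vz
∂2: piv[bgk,bgp,bjk,gju,gjv,gkq,gkv,gkz,gpv,guv,guz,gvz,jpq,jqu,kuv,npq,nqv,pqz,qvz] rk=19  ker:juv,kvz,uvz
rk∂_2=19

rank∂_2=19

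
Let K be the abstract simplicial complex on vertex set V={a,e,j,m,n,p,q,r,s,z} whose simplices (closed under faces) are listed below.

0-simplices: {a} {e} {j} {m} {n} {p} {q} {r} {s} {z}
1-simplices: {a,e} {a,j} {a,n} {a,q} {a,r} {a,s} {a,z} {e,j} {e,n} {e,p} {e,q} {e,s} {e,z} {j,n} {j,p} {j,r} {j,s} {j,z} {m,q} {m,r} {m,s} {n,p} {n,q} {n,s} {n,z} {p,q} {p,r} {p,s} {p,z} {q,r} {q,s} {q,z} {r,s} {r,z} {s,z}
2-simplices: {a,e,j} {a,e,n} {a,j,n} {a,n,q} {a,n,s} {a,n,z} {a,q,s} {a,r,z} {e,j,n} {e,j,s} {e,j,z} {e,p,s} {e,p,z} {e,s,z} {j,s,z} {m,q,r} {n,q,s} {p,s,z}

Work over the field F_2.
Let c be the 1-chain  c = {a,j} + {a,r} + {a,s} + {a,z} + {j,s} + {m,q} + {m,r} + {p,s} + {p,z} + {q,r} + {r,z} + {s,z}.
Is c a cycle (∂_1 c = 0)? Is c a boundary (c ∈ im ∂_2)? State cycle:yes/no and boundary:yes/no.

n_0=10 n_1=35 n_2=18  [Z2]
∂1: piv[ae,aj,an,aq,ar,as,az,ep,mq] rk=9  ker:ej,en,eq,es,ez,jn,jp,jr,js,jz,mr,ms,np,nq,ns,nz,pq,pr,ps,pz,qr,qs,qz,rs,rz,sz
∂2: piv[aej,aen,ajn,anq,ans,anz,aqs,arz,ejs,ejz,eps,epz,esz,mqr] rk=14  ker:ejn,jsz,nqs,psz
∂1c = 0
c vs im∂2: residual ≠ 0 ⇒ not boundary

cycle:yes boundary:no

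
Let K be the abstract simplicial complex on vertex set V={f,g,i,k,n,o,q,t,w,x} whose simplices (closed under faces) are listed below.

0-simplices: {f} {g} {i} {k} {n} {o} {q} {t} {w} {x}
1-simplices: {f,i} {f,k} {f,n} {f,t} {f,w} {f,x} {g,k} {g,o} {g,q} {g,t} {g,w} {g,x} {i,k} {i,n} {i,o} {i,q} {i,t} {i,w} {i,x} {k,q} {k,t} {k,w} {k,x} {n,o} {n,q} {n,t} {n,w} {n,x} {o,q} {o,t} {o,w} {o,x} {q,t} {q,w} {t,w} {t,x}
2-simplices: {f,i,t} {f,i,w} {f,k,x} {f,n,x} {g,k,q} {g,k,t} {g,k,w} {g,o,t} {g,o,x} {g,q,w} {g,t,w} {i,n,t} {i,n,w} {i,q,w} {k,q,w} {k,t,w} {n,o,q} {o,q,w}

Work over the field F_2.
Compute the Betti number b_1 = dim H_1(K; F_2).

b_1=11

n_0=10 n_1=36 n_2=18  [Z2]
∂1: piv[fi,fk,fn,ft,fw,fx,gk,go,gq] rk=9  ker:gt,gw,gx,ik,in,io,iq,it,iw,ix,kq,kt,kw,kx,no,nq,nt,nw,nx,oq,ot,ow,ox,qt,qw,tw,tx
∂2: piv[fit,fiw,fkx,fnx,gkq,gkt,gkw,got,gox,gqw,gtw,int,inw,iqw,noq,oqw] rk=16  ker:kqw,ktw
b_1=(36−9)−16=11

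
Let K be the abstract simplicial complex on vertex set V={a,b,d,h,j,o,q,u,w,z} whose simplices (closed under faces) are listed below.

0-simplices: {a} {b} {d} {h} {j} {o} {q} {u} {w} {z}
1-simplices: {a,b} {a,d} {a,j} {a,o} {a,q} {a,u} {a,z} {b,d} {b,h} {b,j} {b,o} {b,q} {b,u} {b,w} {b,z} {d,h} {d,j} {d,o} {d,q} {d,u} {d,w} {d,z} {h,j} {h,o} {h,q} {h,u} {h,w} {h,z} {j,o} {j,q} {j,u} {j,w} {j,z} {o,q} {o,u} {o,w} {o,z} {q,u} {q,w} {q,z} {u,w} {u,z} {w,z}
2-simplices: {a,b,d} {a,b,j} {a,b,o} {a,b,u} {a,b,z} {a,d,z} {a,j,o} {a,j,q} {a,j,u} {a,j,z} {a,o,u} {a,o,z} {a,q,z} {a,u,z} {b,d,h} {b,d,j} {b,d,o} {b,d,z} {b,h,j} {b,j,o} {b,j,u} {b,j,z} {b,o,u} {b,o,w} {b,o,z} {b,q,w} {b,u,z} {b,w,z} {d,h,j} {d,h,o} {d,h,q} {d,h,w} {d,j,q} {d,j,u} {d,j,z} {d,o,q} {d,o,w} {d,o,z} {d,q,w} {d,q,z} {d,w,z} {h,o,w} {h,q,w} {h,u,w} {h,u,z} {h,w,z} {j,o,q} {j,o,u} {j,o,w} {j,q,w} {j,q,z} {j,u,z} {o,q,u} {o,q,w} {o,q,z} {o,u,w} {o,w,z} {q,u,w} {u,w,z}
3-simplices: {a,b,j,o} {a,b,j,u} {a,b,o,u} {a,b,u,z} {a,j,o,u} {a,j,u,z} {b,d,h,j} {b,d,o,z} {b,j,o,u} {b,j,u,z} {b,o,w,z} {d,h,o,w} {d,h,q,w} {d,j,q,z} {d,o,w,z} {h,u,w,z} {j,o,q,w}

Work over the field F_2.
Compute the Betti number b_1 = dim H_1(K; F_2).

n_0=10 n_1=43 n_2=59 n_3=17  [Z2]
∂1: piv[ab,ad,aj,ao,aq,au,az,bh,bw] rk=9  ker:bd,bj,bo,bq,bu,bz,dh,dj,do,dq,du,dw,dz,hj,ho,hq,hu,hw,hz,jo,jq,ju,jw,jz,oq,ou,ow,oz,qu,qw,qz,uw,uz,wz
∂2: piv[abd,abj,abo,abu,abz,adz,ajo,ajq,aju,ajz,aou,aoz,aqz,auz,bdh,bdj,bdo,bhj,bow,bqw,bwz,dho,dhq,dhw,djq,dju,doq,dow,dqw,huw,huz,hwz,jow,oqu] rk=34  ker:bdz,bjo,bju,bjz,bou,boz,buz,dhj,djz,doz,dqz,dwz,how,hqw,joq,jou,jqw,jqz,juz,oqw,oqz,ouw,owz,quw,uwz
∂3: piv[abjo,abju,abou,abuz,ajou,ajuz,bdhj,bdoz,bjuz,bowz,dhow,dhqw,djqz,dowz,huwz,joqw] rk=16  ker:bjou
b_1=(43−9)−34=0

b_1=0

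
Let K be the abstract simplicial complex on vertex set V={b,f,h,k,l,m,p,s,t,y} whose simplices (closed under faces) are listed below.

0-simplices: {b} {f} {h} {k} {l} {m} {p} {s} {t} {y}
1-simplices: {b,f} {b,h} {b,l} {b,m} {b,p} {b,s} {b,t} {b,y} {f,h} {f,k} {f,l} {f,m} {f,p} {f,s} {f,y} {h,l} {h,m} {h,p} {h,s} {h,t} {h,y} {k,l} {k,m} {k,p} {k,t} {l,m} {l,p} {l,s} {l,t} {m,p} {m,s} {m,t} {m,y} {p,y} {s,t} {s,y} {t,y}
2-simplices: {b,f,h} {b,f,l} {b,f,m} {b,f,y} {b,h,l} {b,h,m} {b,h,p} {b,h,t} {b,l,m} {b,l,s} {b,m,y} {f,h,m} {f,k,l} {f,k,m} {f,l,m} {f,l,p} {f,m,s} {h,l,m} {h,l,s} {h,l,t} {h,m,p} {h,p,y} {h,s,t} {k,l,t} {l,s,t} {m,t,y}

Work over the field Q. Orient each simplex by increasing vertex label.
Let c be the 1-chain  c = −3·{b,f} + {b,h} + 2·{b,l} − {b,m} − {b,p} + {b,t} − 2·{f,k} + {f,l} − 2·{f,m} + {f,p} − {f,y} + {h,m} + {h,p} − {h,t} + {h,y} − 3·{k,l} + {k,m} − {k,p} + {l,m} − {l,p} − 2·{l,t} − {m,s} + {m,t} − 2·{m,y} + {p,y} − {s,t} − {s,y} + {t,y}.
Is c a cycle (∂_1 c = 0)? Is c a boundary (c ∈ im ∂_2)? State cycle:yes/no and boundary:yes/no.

cycle:no boundary:no

n_0=10 n_1=37 n_2=26  [Q]
∂1: piv[bf,bh,bl,bm,bp,bs,bt,by,fk] rk=9  ker:fh,fl,fm,fp,fs,fy,hl,hm,hp,hs,ht,hy,kl,km,kp,kt,lm,lp,ls,lt,mp,ms,mt,my,py,st,sy,ty
∂2: piv[bfh,bfl,bfm,bfy,bhl,bhm,bhp,bht,blm,bls,bmy,fkl,fkm,flp,fms,hls,hlt,hmp,hpy,hst,klt,mty] rk=22  ker:fhm,flm,hlm,lst
∂1c = {b} − {h} + {k} + 2·{l} + 2·{m} − 2·{p} + {s} − 3·{t} − {y}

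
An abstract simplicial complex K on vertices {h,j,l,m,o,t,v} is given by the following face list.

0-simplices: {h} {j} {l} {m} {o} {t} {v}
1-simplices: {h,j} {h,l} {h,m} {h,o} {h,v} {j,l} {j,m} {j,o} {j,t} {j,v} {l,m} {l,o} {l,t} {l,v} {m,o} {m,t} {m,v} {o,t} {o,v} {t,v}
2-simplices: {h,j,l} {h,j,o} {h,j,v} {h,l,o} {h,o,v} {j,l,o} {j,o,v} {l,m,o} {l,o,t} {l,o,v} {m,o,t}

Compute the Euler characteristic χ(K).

n_0=7 n_1=20 n_2=11
χ=+7−20+11=-2

χ(K)=-2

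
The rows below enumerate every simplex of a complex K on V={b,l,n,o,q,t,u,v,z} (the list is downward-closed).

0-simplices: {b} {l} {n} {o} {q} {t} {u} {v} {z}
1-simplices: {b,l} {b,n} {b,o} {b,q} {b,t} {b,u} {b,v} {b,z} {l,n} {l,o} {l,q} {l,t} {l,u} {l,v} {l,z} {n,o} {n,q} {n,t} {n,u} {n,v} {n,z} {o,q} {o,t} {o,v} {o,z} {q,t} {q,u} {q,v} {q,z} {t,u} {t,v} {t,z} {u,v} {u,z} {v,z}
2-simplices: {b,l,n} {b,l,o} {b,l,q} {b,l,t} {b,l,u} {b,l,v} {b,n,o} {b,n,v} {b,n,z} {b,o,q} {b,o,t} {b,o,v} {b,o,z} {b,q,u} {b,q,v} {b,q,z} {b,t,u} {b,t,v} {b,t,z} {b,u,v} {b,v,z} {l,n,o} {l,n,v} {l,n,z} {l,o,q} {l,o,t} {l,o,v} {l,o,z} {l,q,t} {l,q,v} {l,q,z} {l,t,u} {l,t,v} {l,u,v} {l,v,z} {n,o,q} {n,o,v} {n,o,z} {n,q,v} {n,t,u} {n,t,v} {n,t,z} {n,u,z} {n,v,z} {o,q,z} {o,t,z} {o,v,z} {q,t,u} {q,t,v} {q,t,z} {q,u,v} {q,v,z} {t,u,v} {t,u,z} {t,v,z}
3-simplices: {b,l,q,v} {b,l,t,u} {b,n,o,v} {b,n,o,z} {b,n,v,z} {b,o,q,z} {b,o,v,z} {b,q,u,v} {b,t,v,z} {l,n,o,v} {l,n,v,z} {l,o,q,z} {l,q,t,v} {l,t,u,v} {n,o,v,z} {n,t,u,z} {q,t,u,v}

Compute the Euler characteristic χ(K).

χ(K)=12

n_0=9 n_1=35 n_2=55 n_3=17
χ=+9−35+55−17=12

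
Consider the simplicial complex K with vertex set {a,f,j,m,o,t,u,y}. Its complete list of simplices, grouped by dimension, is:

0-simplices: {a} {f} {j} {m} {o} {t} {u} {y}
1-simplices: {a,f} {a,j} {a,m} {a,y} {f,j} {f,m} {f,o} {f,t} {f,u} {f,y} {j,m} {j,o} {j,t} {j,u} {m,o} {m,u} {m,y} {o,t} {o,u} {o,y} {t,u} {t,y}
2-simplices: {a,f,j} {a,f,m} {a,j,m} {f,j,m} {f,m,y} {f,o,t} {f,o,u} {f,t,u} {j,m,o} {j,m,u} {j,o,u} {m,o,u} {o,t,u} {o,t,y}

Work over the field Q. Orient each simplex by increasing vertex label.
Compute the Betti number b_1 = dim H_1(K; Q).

b_1=4

n_0=8 n_1=22 n_2=14  [Q]
∂1: piv[af,aj,am,ay,fo,ft,fu] rk=7  ker:fj,fm,fy,jm,jo,jt,ju,mo,mu,my,ot,ou,oy,tu,ty
∂2: piv[afj,afm,ajm,fmy,fot,fou,ftu,jmo,jmu,jou,oty] rk=11  ker:fjm,mou,otu
b_1=(22−7)−11=4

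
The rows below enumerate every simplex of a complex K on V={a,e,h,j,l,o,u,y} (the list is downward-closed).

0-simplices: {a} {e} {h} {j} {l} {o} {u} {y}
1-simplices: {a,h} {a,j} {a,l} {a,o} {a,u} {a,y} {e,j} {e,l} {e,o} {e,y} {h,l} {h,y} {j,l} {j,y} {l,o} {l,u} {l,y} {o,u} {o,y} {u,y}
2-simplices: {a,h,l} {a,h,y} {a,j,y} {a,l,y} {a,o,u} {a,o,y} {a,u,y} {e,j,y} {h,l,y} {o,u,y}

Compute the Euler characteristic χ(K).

n_0=8 n_1=20 n_2=10
χ=+8−20+10=-2

χ(K)=-2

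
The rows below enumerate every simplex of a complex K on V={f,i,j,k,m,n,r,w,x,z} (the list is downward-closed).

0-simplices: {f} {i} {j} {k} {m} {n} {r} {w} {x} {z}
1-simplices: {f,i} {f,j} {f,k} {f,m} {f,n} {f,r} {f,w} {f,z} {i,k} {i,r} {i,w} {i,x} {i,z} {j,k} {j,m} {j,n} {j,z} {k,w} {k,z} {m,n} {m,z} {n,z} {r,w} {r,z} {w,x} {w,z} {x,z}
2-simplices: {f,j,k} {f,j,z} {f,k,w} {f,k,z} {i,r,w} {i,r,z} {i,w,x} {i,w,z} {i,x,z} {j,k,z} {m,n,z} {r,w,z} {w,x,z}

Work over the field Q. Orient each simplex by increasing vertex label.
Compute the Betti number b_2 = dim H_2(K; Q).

n_0=10 n_1=27 n_2=13  [Q]
∂1: piv[fi,fj,fk,fm,fn,fr,fw,fz,ix] rk=9  ker:ik,ir,iw,iz,jk,jm,jn,jz,kw,kz,mn,mz,nz,rw,rz,wx,wz,xz
∂2: piv[fjk,fjz,fkw,fkz,irw,irz,iwx,iwz,ixz,mnz] rk=10  ker:jkz,rwz,wxz
b_2=(13−10)−0=3

b_2=3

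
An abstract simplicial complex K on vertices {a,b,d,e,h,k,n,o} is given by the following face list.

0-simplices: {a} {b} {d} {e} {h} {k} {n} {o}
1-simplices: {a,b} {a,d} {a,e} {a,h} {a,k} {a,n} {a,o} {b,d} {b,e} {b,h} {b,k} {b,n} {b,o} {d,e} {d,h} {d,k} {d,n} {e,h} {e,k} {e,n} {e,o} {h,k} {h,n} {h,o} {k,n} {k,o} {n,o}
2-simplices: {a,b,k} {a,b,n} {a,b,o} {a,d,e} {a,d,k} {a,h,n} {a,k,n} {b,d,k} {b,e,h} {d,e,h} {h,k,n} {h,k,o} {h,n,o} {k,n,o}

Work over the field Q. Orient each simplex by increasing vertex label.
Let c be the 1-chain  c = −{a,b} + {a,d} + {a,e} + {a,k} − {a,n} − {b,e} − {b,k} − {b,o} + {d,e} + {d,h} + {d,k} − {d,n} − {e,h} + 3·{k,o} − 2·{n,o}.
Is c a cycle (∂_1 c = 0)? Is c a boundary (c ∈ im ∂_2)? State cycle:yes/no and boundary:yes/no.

cycle:no boundary:no

n_0=8 n_1=27 n_2=14  [Q]
∂1: piv[ab,ad,ae,ah,ak,an,ao] rk=7  ker:bd,be,bh,bk,bn,bo,de,dh,dk,dn,eh,ek,en,eo,hk,hn,ho,kn,ko,no
∂2: piv[abk,abn,abo,ade,adk,ahn,akn,bdk,beh,deh,hkn,hko,hno] rk=13  ker:kno
∂1c = −{a} + 2·{b} − {d} + 2·{e} − 2·{k}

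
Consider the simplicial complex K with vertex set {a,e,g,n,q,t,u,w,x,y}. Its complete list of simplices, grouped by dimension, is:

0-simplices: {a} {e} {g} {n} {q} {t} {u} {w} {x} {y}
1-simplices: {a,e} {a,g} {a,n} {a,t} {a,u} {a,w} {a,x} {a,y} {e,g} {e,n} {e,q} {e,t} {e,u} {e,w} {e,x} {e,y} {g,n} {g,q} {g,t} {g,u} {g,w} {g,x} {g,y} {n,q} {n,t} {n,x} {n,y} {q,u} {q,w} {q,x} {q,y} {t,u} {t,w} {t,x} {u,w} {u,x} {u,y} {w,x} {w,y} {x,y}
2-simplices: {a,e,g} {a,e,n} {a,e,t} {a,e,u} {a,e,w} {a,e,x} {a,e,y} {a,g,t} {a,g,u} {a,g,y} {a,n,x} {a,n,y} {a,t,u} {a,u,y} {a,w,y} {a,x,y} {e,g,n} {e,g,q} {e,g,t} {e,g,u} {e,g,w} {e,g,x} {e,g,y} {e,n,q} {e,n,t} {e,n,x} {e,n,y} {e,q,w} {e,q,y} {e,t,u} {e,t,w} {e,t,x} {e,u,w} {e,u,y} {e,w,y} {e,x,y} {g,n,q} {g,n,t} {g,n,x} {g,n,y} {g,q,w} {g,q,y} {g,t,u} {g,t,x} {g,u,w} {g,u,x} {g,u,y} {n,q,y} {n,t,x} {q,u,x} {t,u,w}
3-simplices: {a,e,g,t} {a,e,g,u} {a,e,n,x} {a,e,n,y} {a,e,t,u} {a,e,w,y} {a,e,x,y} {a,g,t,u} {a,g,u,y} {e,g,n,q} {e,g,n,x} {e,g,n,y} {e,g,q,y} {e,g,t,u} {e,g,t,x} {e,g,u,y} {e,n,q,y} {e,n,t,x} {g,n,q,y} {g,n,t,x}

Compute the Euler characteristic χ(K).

χ(K)=1

n_0=10 n_1=40 n_2=51 n_3=20
χ=+10−40+51−20=1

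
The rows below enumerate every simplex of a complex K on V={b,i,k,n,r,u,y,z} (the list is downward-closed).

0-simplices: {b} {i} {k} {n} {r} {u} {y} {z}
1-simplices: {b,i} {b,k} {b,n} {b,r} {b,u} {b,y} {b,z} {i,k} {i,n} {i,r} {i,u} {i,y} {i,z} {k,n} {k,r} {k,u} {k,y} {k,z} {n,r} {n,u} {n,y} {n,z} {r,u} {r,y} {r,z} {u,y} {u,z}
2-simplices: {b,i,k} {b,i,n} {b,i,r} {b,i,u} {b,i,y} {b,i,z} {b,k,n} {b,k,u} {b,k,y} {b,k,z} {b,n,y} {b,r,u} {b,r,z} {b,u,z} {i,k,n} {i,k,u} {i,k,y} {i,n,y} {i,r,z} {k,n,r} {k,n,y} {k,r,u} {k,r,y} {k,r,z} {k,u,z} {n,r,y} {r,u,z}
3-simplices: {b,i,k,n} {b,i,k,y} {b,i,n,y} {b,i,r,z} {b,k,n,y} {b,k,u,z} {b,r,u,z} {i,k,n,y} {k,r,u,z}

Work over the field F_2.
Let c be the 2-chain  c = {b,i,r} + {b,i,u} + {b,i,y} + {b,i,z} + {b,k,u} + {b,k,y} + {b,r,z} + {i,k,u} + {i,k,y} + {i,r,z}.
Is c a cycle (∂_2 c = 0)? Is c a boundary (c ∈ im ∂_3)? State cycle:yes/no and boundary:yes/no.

cycle:yes boundary:no

n_0=8 n_1=27 n_2=27 n_3=9  [Z2]
∂1: piv[bi,bk,bn,br,bu,by,bz] rk=7  ker:ik,in,ir,iu,iy,iz,kn,kr,ku,ky,kz,nr,nu,ny,nz,ru,ry,rz,uy,uz
∂2: piv[bik,bin,bir,biu,biy,biz,bkn,bku,bky,bkz,bny,bru,brz,buz,knr,kru,kry] rk=17  ker:ikn,iku,iky,iny,irz,kny,krz,kuz,nry,ruz
∂3: piv[bikn,biky,biny,birz,bkny,bkuz,bruz,kruz] rk=8  ker:ikny
∂2c = 0
c vs im∂3: residual ≠ 0 ⇒ not boundary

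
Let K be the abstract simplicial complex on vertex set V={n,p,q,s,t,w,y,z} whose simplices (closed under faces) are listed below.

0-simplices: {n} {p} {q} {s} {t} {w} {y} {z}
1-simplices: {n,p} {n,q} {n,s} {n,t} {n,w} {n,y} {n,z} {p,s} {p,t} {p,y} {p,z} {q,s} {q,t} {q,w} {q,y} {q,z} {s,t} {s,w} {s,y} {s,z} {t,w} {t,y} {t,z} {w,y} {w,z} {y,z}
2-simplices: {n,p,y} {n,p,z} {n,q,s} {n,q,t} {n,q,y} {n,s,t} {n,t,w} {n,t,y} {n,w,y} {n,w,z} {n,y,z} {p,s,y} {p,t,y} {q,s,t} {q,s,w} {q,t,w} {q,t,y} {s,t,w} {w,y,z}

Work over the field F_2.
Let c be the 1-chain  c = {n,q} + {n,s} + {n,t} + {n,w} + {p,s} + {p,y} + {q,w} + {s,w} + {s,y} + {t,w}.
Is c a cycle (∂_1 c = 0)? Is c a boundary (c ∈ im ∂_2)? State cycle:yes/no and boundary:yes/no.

n_0=8 n_1=26 n_2=19  [Z2]
∂1: piv[np,nq,ns,nt,nw,ny,nz] rk=7  ker:ps,pt,py,pz,qs,qt,qw,qy,qz,st,sw,sy,sz,tw,ty,tz,wy,wz,yz
∂2: piv[npy,npz,nqs,nqt,nqy,nst,ntw,nty,nwy,nwz,nyz,psy,pty,qsw,qtw] rk=15  ker:qst,qty,stw,wyz
∂1c = 0
c vs im∂2: reduces to 0 ⇒ boundary

cycle:yes boundary:yes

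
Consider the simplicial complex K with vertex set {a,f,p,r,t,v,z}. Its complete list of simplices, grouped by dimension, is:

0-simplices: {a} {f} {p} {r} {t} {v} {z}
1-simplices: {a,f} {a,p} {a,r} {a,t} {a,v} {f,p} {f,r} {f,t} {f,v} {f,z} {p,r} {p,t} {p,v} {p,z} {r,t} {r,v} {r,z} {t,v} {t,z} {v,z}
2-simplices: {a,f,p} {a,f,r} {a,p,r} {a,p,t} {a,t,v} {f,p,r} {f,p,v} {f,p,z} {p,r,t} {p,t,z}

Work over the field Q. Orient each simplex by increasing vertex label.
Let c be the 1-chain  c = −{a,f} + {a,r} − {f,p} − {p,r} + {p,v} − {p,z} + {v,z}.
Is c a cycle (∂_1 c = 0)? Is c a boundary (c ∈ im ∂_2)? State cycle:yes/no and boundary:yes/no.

cycle:yes boundary:no

n_0=7 n_1=20 n_2=10  [Q]
∂1: piv[af,ap,ar,at,av,fz] rk=6  ker:fp,fr,ft,fv,pr,pt,pv,pz,rt,rv,rz,tv,tz,vz
∂2: piv[afp,afr,apr,apt,atv,fpv,fpz,prt,ptz] rk=9  ker:fpr
∂1c = 0
c vs im∂2: residual ≠ 0 ⇒ not boundary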